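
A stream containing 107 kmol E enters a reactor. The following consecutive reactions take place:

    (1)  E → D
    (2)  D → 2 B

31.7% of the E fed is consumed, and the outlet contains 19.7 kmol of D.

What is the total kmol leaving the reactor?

121 kmol

Conversion of E: E consumed = 1ξ₁ = 0.317 × 107 → ξ₁ = 33.92 kmol.
D balance: n_D = 0 + 1ξ₁ − 1ξ₂ = 19.7 → ξ₂ = (1·33.92 − 19.7)/1 = 14.22 kmol.
Outlet amounts (n = n₀ + Σ ν·ξ):
  E: 107 − 1(33.92) = 73.08
  D: 0 + 1(33.92) − 1(14.22) = 19.7
  B: 0 + 2(14.22) = 28.44
Total out = 73.08 + 19.7 + 28.44 = 121.2 kmol.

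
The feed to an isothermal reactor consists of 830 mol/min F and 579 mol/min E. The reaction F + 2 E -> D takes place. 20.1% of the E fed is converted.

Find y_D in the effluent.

E reacted = 0.201 × 579 = 116.4 mol/min; ν_E = −2, so ξ = 116.4/2 = 58.19 mol/min.
Outlet amounts (n = n₀ + ν ξ):
  F: 830 − 1(58.19) = 771.8
  E: 579 − 2(58.19) = 462.6
  D: 0 + 1(58.19) = 58.19
Total out = 1293 mol/min; y_D = 58.19 / 1293 = 0.04502.

0.045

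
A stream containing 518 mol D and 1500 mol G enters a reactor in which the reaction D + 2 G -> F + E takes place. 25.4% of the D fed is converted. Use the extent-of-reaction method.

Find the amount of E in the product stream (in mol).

D reacted = 0.254 × 518 = 131.6 mol; ν_D = −1, so ξ = 131.6/1 = 131.6 mol.
Outlet amounts (n = n₀ + ν ξ):
  D: 518 − 1(131.6) = 386.4
  G: 1500 − 2(131.6) = 1237
  F: 0 + 1(131.6) = 131.6
  E: 0 + 1(131.6) = 131.6

132 mol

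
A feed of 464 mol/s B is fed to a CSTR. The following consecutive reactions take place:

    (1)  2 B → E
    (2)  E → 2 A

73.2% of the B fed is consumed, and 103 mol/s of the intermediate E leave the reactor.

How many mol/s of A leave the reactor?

134 mol/s

Conversion of B: B consumed = 2ξ₁ = 0.732 × 464 → ξ₁ = 169.8 mol/s.
E balance: n_E = 0 + 1ξ₁ − 1ξ₂ = 103 → ξ₂ = (1·169.8 − 103)/1 = 66.82 mol/s.
Outlet amounts (n = n₀ + Σ ν·ξ):
  B: 464 − 2(169.8) = 124.4
  E: 0 + 1(169.8) − 1(66.82) = 103
  A: 0 + 2(66.82) = 133.6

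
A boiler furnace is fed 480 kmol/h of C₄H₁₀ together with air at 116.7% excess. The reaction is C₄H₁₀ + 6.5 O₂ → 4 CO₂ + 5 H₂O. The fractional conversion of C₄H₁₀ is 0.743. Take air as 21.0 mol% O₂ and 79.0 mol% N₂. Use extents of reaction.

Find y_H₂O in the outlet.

Stoichiometric O₂ = 6.5 × 480 = 3120 kmol/h; O₂ fed = 3120 × 2.167 = 6761 kmol/h.
N₂ fed = 6761 × 79/21 = 25430 kmol/h.
Fuel reacted = 0.743 × 480 → ξ = 356.6 kmol/h.
Outlet (n = n₀ + ν ξ):
  C₄H₁₀: 480 − 1(356.6) = 123.4
  O₂: 6761 − 6.5(356.6) = 4443
  N₂: 25430 (inert)
  CO₂: 0 + 4(356.6) = 1427
  H₂O: 0 + 5(356.6) = 1783
Total out = 33210 kmol/h; y_H₂O = 1783 / 33210 = 0.05369.

0.0537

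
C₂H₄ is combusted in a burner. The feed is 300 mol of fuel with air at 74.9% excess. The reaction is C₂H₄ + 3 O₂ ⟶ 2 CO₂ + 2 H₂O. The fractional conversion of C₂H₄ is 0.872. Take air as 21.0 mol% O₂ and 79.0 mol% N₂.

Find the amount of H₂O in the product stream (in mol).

523 mol

Stoichiometric O₂ = 3 × 300 = 900 mol; O₂ fed = 900 × 1.749 = 1574 mol.
N₂ fed = 1574 × 79/21 = 5922 mol.
Fuel reacted = 0.872 × 300 → ξ = 261.6 mol.
Outlet (n = n₀ + ν ξ):
  C₂H₄: 300 − 1(261.6) = 38.4
  O₂: 1574 − 3(261.6) = 789.3
  N₂: 5922 (inert)
  CO₂: 0 + 2(261.6) = 523.2
  H₂O: 0 + 2(261.6) = 523.2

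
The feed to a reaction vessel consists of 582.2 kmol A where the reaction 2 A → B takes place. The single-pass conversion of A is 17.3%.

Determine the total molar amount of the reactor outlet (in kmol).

A reacted = 0.173 × 582.2 = 100.7 kmol; ν_A = −2, so ξ = 100.7/2 = 50.36 kmol.
Outlet amounts (n = n₀ + ν ξ):
  A: 582.2 − 2(50.36) = 481.5
  B: 0 + 1(50.36) = 50.36
Total out = 481.5 + 50.36 = 531.8 kmol.

532 kmol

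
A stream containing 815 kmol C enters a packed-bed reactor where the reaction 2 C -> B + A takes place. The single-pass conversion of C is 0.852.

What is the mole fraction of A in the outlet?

0.426

C reacted = 0.852 × 815 = 694.4 kmol; ν_C = −2, so ξ = 694.4/2 = 347.2 kmol.
Outlet amounts (n = n₀ + ν ξ):
  C: 815 − 2(347.2) = 120.6
  B: 0 + 1(347.2) = 347.2
  A: 0 + 1(347.2) = 347.2
Total out = 815 kmol; y_A = 347.2 / 815 = 0.426.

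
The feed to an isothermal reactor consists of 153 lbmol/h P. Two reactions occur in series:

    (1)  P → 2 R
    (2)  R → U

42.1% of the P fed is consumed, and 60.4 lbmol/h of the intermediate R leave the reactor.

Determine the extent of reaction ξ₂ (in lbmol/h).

Conversion of P: P consumed = 1ξ₁ = 0.421 × 153 → ξ₁ = 64.41 lbmol/h.
R balance: n_R = 0 + 2ξ₁ − 1ξ₂ = 60.4 → ξ₂ = (2·64.41 − 60.4)/1 = 68.43 lbmol/h.
Outlet amounts (n = n₀ + Σ ν·ξ):
  P: 153 − 1(64.41) = 88.59
  R: 0 + 2(64.41) − 1(68.43) = 60.4
  U: 0 + 1(68.43) = 68.43

ξ₂ = 68.4 lbmol/h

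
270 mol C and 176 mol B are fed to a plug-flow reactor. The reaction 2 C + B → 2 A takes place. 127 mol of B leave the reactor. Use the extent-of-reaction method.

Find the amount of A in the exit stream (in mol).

98 mol

For B: n = n₀ − 1ξ → 127 = 176 − 1ξ, giving ξ = 49 mol.
Outlet amounts (n = n₀ + ν ξ):
  C: 270 − 2(49) = 172
  B: 176 − 1(49) = 127
  A: 0 + 2(49) = 98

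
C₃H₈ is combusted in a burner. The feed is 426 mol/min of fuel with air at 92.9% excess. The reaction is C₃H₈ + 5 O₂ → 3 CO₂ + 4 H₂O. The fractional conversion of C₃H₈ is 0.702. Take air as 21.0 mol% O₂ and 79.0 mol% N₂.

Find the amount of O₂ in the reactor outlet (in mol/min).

2610 mol/min

Stoichiometric O₂ = 5 × 426 = 2130 mol/min; O₂ fed = 2130 × 1.929 = 4109 mol/min.
N₂ fed = 4109 × 79/21 = 15460 mol/min.
Fuel reacted = 0.702 × 426 → ξ = 299.1 mol/min.
Outlet (n = n₀ + ν ξ):
  C₃H₈: 426 − 1(299.1) = 126.9
  O₂: 4109 − 5(299.1) = 2614
  N₂: 15460 (inert)
  CO₂: 0 + 3(299.1) = 897.2
  H₂O: 0 + 4(299.1) = 1196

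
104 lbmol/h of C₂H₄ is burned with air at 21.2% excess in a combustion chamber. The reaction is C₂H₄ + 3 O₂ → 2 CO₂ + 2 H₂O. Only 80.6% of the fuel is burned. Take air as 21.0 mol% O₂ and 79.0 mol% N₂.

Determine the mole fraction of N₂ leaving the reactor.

Stoichiometric O₂ = 3 × 104 = 312 lbmol/h; O₂ fed = 312 × 1.212 = 378.1 lbmol/h.
N₂ fed = 378.1 × 79/21 = 1423 lbmol/h.
Fuel reacted = 0.806 × 104 → ξ = 83.82 lbmol/h.
Outlet (n = n₀ + ν ξ):
  C₂H₄: 104 − 1(83.82) = 20.18
  O₂: 378.1 − 3(83.82) = 126.7
  N₂: 1423 (inert)
  CO₂: 0 + 2(83.82) = 167.6
  H₂O: 0 + 2(83.82) = 167.6
Total out = 1905 lbmol/h; y_N₂ = 1423 / 1905 = 0.7469.

0.747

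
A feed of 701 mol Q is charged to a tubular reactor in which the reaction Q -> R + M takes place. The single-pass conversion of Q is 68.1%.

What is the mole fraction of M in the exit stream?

0.405

Q reacted = 0.681 × 701 = 477.4 mol; ν_Q = −1, so ξ = 477.4/1 = 477.4 mol.
Outlet amounts (n = n₀ + ν ξ):
  Q: 701 − 1(477.4) = 223.6
  R: 0 + 1(477.4) = 477.4
  M: 0 + 1(477.4) = 477.4
Total out = 1178 mol; y_M = 477.4 / 1178 = 0.4051.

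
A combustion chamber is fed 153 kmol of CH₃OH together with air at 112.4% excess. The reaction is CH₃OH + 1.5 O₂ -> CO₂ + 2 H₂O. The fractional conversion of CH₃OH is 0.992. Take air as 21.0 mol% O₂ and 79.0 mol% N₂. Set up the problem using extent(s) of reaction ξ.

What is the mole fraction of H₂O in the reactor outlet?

0.119

Stoichiometric O₂ = 1.5 × 153 = 229.5 kmol; O₂ fed = 229.5 × 2.124 = 487.5 kmol.
N₂ fed = 487.5 × 79/21 = 1834 kmol.
Fuel reacted = 0.992 × 153 → ξ = 151.8 kmol.
Outlet (n = n₀ + ν ξ):
  CH₃OH: 153 − 1(151.8) = 1.224
  O₂: 487.5 − 1.5(151.8) = 259.8
  N₂: 1834 (inert)
  CO₂: 0 + 1(151.8) = 151.8
  H₂O: 0 + 2(151.8) = 303.6
Total out = 2550 kmol; y_H₂O = 303.6 / 2550 = 0.119.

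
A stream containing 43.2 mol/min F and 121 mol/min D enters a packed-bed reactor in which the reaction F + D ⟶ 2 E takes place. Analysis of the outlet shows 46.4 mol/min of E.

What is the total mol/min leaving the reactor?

For E: n = n₀ + 2ξ → 46.4 = 0 + 2ξ, giving ξ = 23.2 mol/min.
Outlet amounts (n = n₀ + ν ξ):
  F: 43.2 − 1(23.2) = 20
  D: 121 − 1(23.2) = 97.8
  E: 0 + 2(23.2) = 46.4
Total out = 20 + 97.8 + 46.4 = 164.2 mol/min.

164 mol/min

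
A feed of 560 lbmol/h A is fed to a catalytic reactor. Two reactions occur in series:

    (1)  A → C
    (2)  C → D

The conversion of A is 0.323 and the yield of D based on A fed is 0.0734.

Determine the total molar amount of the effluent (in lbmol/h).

Conversion of A: A consumed = 1ξ₁ = 0.323 × 560 → ξ₁ = 180.9 lbmol/h.
Yield of D: 1ξ₂ / 560 = 0.0734 → ξ₂ = 41.1 lbmol/h.
Outlet amounts (n = n₀ + Σ ν·ξ):
  A: 560 − 1(180.9) = 379.1
  C: 0 + 1(180.9) − 1(41.1) = 139.8
  D: 0 + 1(41.1) = 41.1
Total out = 379.1 + 139.8 + 41.1 = 560 lbmol/h.

560 lbmol/h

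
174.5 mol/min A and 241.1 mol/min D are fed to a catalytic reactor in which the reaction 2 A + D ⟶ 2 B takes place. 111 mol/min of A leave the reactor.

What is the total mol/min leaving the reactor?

For A: n = n₀ − 2ξ → 111 = 174.5 − 2ξ, giving ξ = 31.75 mol/min.
Outlet amounts (n = n₀ + ν ξ):
  A: 174.5 − 2(31.75) = 111
  D: 241.1 − 1(31.75) = 209.3
  B: 0 + 2(31.75) = 63.5
Total out = 111 + 209.3 + 63.5 = 383.9 mol/min.

384 mol/min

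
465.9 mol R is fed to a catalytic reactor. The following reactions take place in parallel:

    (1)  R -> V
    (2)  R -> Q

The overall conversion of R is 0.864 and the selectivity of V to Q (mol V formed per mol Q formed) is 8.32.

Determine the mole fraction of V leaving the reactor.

0.771

Conversion of R: R consumed = 0.864 × 465.9 = 402.5 mol = 1ξ₁ + 1ξ₂.
Selectivity: 1ξ₁ / (1ξ₂) = 8.32 → ξ₁ = 8.32 ξ₂.
Substitute: (1·8.32 + 1) ξ₂ = 402.5 → ξ₂ = 43.19 mol, ξ₁ = 359.3 mol.
Outlet amounts (n = n₀ + Σ ν·ξ):
  R: 465.9 − 1(359.3) − 1(43.19) = 63.36
  V: 0 + 1(359.3) = 359.3
  Q: 0 + 1(43.19) = 43.19
Total out = 465.9 mol; y_V = 359.3 / 465.9 = 0.7713.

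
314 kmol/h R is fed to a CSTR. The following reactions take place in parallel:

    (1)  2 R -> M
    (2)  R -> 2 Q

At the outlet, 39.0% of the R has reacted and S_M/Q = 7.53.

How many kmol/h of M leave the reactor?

59.3 kmol/h

Conversion of R: R consumed = 0.39 × 314 = 122.5 kmol/h = 2ξ₁ + 1ξ₂.
Selectivity: 1ξ₁ / (2ξ₂) = 7.53 → ξ₁ = 15.06 ξ₂.
Substitute: (2·15.06 + 1) ξ₂ = 122.5 → ξ₂ = 3.935 kmol/h, ξ₁ = 59.26 kmol/h.
Outlet amounts (n = n₀ + Σ ν·ξ):
  R: 314 − 2(59.26) − 1(3.935) = 191.5
  M: 0 + 1(59.26) = 59.26
  Q: 0 + 2(3.935) = 7.87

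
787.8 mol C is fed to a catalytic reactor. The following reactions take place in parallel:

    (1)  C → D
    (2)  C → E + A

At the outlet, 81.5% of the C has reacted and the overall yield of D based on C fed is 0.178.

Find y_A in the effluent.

Yield of D: 1ξ₁ / 787.8 = 0.178 → ξ₁ = 140.2 mol.
Conversion of C: 1ξ₁ + 1ξ₂ = 0.815 × 787.8 = 642.1 → ξ₂ = 501.8 mol.
Outlet amounts (n = n₀ + Σ ν·ξ):
  C: 787.8 − 1(140.2) − 1(501.8) = 145.7
  D: 0 + 1(140.2) = 140.2
  E: 0 + 1(501.8) = 501.8
  A: 0 + 1(501.8) = 501.8
Total out = 1290 mol; y_A = 501.8 / 1290 = 0.3891.

0.389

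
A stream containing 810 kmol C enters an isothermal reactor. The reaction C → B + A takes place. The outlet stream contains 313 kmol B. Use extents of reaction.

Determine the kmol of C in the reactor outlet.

For B: n = n₀ + 1ξ → 313 = 0 + 1ξ, giving ξ = 313 kmol.
Outlet amounts (n = n₀ + ν ξ):
  C: 810 − 1(313) = 497
  B: 0 + 1(313) = 313
  A: 0 + 1(313) = 313

497 kmol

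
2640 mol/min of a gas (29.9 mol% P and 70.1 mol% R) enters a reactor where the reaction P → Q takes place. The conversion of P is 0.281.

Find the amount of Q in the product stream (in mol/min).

P reacted = 0.281 × 789.4 = 221.8 mol/min; ν_P = −1, so ξ = 221.8/1 = 221.8 mol/min.
Outlet amounts (n = n₀ + ν ξ):
  P: 789.4 − 1(221.8) = 567.5
  Q: 0 + 1(221.8) = 221.8
  R: 1851 (inert)

222 mol/min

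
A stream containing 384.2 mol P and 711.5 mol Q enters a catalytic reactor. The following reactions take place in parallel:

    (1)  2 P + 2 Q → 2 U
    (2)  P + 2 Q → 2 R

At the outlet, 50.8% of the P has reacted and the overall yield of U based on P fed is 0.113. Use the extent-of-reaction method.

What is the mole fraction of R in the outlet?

0.337

Yield of U: 2ξ₁ / 384.2 = 0.113 → ξ₁ = 21.71 mol.
Conversion of P: 2ξ₁ + 1ξ₂ = 0.508 × 384.2 = 195.2 → ξ₂ = 151.8 mol.
Outlet amounts (n = n₀ + Σ ν·ξ):
  P: 384.2 − 2(21.71) − 1(151.8) = 189
  Q: 711.5 − 2(21.71) − 2(151.8) = 364.6
  U: 0 + 2(21.71) = 43.41
  R: 0 + 2(151.8) = 303.5
Total out = 900.5 mol; y_R = 303.5 / 900.5 = 0.337.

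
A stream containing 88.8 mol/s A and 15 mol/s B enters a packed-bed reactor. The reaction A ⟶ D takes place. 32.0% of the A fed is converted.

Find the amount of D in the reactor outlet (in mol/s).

A reacted = 0.32 × 88.8 = 28.42 mol/s; ν_A = −1, so ξ = 28.42/1 = 28.42 mol/s.
Outlet amounts (n = n₀ + ν ξ):
  A: 88.8 − 1(28.42) = 60.38
  D: 0 + 1(28.42) = 28.42
  B: 15 (inert)

28.4 mol/s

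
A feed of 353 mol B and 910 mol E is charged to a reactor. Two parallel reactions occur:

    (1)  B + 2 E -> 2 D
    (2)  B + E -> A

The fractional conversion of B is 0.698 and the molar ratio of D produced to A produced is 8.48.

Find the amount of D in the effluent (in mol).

Conversion of B: B consumed = 0.698 × 353 = 246.4 mol = 1ξ₁ + 1ξ₂.
Selectivity: 2ξ₁ / (1ξ₂) = 8.48 → ξ₁ = 4.24 ξ₂.
Substitute: (1·4.24 + 1) ξ₂ = 246.4 → ξ₂ = 47.02 mol, ξ₁ = 199.4 mol.
Outlet amounts (n = n₀ + Σ ν·ξ):
  B: 353 − 1(199.4) − 1(47.02) = 106.6
  E: 910 − 2(199.4) − 1(47.02) = 464.2
  D: 0 + 2(199.4) = 398.7
  A: 0 + 1(47.02) = 47.02

399 mol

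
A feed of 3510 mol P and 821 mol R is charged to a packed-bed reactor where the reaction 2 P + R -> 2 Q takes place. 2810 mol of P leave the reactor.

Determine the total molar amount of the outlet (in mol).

3980 mol

For P: n = n₀ − 2ξ → 2810 = 3510 − 2ξ, giving ξ = 350 mol.
Outlet amounts (n = n₀ + ν ξ):
  P: 3510 − 2(350) = 2810
  R: 821 − 1(350) = 471
  Q: 0 + 2(350) = 700
Total out = 2810 + 471 + 700 = 3981 mol.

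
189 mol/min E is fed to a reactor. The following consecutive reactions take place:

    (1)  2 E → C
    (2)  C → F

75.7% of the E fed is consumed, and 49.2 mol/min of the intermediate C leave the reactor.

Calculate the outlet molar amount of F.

22.3 mol/min

Conversion of E: E consumed = 2ξ₁ = 0.757 × 189 → ξ₁ = 71.54 mol/min.
C balance: n_C = 0 + 1ξ₁ − 1ξ₂ = 49.2 → ξ₂ = (1·71.54 − 49.2)/1 = 22.34 mol/min.
Outlet amounts (n = n₀ + Σ ν·ξ):
  E: 189 − 2(71.54) = 45.93
  C: 0 + 1(71.54) − 1(22.34) = 49.2
  F: 0 + 1(22.34) = 22.34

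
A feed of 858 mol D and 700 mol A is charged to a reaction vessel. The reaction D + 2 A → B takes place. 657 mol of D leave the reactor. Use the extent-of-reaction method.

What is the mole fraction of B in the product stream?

0.174

For D: n = n₀ − 1ξ → 657 = 858 − 1ξ, giving ξ = 201 mol.
Outlet amounts (n = n₀ + ν ξ):
  D: 858 − 1(201) = 657
  A: 700 − 2(201) = 298
  B: 0 + 1(201) = 201
Total out = 1156 mol; y_B = 201 / 1156 = 0.1739.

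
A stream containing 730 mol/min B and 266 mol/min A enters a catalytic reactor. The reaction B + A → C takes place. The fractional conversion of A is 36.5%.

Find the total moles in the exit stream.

899 mol/min

A reacted = 0.365 × 266 = 97.09 mol/min; ν_A = −1, so ξ = 97.09/1 = 97.09 mol/min.
Outlet amounts (n = n₀ + ν ξ):
  B: 730 − 1(97.09) = 632.9
  A: 266 − 1(97.09) = 168.9
  C: 0 + 1(97.09) = 97.09
Total out = 632.9 + 168.9 + 97.09 = 898.9 mol/min.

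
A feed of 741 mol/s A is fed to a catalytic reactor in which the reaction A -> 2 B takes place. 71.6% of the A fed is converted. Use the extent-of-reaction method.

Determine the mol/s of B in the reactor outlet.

A reacted = 0.716 × 741 = 530.6 mol/s; ν_A = −1, so ξ = 530.6/1 = 530.6 mol/s.
Outlet amounts (n = n₀ + ν ξ):
  A: 741 − 1(530.6) = 210.4
  B: 0 + 2(530.6) = 1061

1060 mol/s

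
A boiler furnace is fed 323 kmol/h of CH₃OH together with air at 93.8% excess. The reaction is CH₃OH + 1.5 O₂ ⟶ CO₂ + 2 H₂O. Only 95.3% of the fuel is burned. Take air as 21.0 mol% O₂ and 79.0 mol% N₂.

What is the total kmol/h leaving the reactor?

4950 kmol/h

Stoichiometric O₂ = 1.5 × 323 = 484.5 kmol/h; O₂ fed = 484.5 × 1.938 = 939 kmol/h.
N₂ fed = 939 × 79/21 = 3532 kmol/h.
Fuel reacted = 0.953 × 323 → ξ = 307.8 kmol/h.
Outlet (n = n₀ + ν ξ):
  CH₃OH: 323 − 1(307.8) = 15.18
  O₂: 939 − 1.5(307.8) = 477.2
  N₂: 3532 (inert)
  CO₂: 0 + 1(307.8) = 307.8
  H₂O: 0 + 2(307.8) = 615.6
Total out = 15.18 + 477.2 + 3532 + 307.8 + 615.6 = 4948 kmol/h.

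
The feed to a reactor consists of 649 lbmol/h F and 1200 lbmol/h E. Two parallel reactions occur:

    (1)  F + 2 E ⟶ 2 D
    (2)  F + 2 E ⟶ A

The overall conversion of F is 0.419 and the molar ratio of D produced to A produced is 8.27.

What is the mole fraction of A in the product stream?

Conversion of F: F consumed = 0.419 × 649 = 271.9 lbmol/h = 1ξ₁ + 1ξ₂.
Selectivity: 2ξ₁ / (1ξ₂) = 8.27 → ξ₁ = 4.135 ξ₂.
Substitute: (1·4.135 + 1) ξ₂ = 271.9 → ξ₂ = 52.96 lbmol/h, ξ₁ = 219 lbmol/h.
Outlet amounts (n = n₀ + Σ ν·ξ):
  F: 649 − 1(219) − 1(52.96) = 377.1
  E: 1200 − 2(219) − 2(52.96) = 656.1
  D: 0 + 2(219) = 437.9
  A: 0 + 1(52.96) = 52.96
Total out = 1524 lbmol/h; y_A = 52.96 / 1524 = 0.03475.

0.0347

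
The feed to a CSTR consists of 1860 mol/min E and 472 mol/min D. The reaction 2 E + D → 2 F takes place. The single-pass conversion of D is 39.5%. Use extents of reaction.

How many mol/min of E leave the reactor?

D reacted = 0.395 × 472 = 186.4 mol/min; ν_D = −1, so ξ = 186.4/1 = 186.4 mol/min.
Outlet amounts (n = n₀ + ν ξ):
  E: 1860 − 2(186.4) = 1487
  D: 472 − 1(186.4) = 285.6
  F: 0 + 2(186.4) = 372.9

1490 mol/min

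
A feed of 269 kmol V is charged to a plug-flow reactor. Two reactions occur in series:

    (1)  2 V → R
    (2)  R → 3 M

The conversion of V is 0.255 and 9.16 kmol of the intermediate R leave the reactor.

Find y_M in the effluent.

Conversion of V: V consumed = 2ξ₁ = 0.255 × 269 → ξ₁ = 34.3 kmol.
R balance: n_R = 0 + 1ξ₁ − 1ξ₂ = 9.16 → ξ₂ = (1·34.3 − 9.16)/1 = 25.14 kmol.
Outlet amounts (n = n₀ + Σ ν·ξ):
  V: 269 − 2(34.3) = 200.4
  R: 0 + 1(34.3) − 1(25.14) = 9.16
  M: 0 + 3(25.14) = 75.41
Total out = 285 kmol; y_M = 75.41 / 285 = 0.2646.

0.265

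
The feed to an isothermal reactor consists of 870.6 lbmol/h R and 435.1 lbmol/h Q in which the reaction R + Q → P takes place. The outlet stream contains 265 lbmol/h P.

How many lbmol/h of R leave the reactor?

606 lbmol/h

For P: n = n₀ + 1ξ → 265 = 0 + 1ξ, giving ξ = 265 lbmol/h.
Outlet amounts (n = n₀ + ν ξ):
  R: 870.6 − 1(265) = 605.6
  Q: 435.1 − 1(265) = 170.1
  P: 0 + 1(265) = 265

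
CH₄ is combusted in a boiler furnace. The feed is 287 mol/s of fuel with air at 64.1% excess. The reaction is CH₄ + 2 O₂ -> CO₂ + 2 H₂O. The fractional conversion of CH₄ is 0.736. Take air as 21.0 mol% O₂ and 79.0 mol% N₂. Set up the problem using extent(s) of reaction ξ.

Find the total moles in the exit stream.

4770 mol/s

Stoichiometric O₂ = 2 × 287 = 574 mol/s; O₂ fed = 574 × 1.641 = 941.9 mol/s.
N₂ fed = 941.9 × 79/21 = 3543 mol/s.
Fuel reacted = 0.736 × 287 → ξ = 211.2 mol/s.
Outlet (n = n₀ + ν ξ):
  CH₄: 287 − 1(211.2) = 75.77
  O₂: 941.9 − 2(211.2) = 519.5
  N₂: 3543 (inert)
  CO₂: 0 + 1(211.2) = 211.2
  H₂O: 0 + 2(211.2) = 422.5
Total out = 75.77 + 519.5 + 3543 + 211.2 + 422.5 = 4772 mol/s.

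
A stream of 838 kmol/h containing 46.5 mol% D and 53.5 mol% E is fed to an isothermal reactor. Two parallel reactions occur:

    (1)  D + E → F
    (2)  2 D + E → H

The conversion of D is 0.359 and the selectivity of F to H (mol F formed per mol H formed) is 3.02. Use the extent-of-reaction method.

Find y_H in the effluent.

Conversion of D: D consumed = 0.359 × 389.7 = 139.9 kmol/h = 1ξ₁ + 2ξ₂.
Selectivity: 1ξ₁ / (1ξ₂) = 3.02 → ξ₁ = 3.02 ξ₂.
Substitute: (1·3.02 + 2) ξ₂ = 139.9 → ξ₂ = 27.87 kmol/h, ξ₁ = 84.16 kmol/h.
Outlet amounts (n = n₀ + Σ ν·ξ):
  D: 389.7 − 1(84.16) − 2(27.87) = 249.8
  E: 448.3 − 1(84.16) − 1(27.87) = 336.3
  F: 0 + 1(84.16) = 84.16
  H: 0 + 1(27.87) = 27.87
Total out = 698.1 kmol/h; y_H = 27.87 / 698.1 = 0.03992.

0.0399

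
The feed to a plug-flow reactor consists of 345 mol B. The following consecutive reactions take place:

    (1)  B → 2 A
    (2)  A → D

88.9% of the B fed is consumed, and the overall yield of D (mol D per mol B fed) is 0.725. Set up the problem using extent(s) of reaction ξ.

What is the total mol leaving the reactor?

Conversion of B: B consumed = 1ξ₁ = 0.889 × 345 → ξ₁ = 306.7 mol.
Yield of D: 1ξ₂ / 345 = 0.725 → ξ₂ = 250.1 mol.
Outlet amounts (n = n₀ + Σ ν·ξ):
  B: 345 − 1(306.7) = 38.3
  A: 0 + 2(306.7) − 1(250.1) = 363.3
  D: 0 + 1(250.1) = 250.1
Total out = 38.3 + 363.3 + 250.1 = 651.7 mol.

652 mol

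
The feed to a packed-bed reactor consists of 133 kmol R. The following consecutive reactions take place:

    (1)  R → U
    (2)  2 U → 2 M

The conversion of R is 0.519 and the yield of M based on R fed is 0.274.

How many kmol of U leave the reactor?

Conversion of R: R consumed = 1ξ₁ = 0.519 × 133 → ξ₁ = 69.03 kmol.
Yield of M: 2ξ₂ / 133 = 0.274 → ξ₂ = 18.22 kmol.
Outlet amounts (n = n₀ + Σ ν·ξ):
  R: 133 − 1(69.03) = 63.97
  U: 0 + 1(69.03) − 2(18.22) = 32.59
  M: 0 + 2(18.22) = 36.44

32.6 kmol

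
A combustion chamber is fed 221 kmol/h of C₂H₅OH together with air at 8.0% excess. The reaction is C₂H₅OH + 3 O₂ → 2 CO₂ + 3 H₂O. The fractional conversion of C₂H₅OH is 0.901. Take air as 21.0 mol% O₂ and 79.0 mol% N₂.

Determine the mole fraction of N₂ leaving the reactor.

0.703

Stoichiometric O₂ = 3 × 221 = 663 kmol/h; O₂ fed = 663 × 1.080 = 716 kmol/h.
N₂ fed = 716 × 79/21 = 2694 kmol/h.
Fuel reacted = 0.901 × 221 → ξ = 199.1 kmol/h.
Outlet (n = n₀ + ν ξ):
  C₂H₅OH: 221 − 1(199.1) = 21.88
  O₂: 716 − 3(199.1) = 118.7
  N₂: 2694 (inert)
  CO₂: 0 + 2(199.1) = 398.2
  H₂O: 0 + 3(199.1) = 597.4
Total out = 3830 kmol/h; y_N₂ = 2694 / 3830 = 0.7033.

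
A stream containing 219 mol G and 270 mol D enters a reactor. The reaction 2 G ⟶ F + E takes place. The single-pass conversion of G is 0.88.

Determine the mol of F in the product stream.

G reacted = 0.88 × 219 = 192.7 mol; ν_G = −2, so ξ = 192.7/2 = 96.36 mol.
Outlet amounts (n = n₀ + ν ξ):
  G: 219 − 2(96.36) = 26.28
  F: 0 + 1(96.36) = 96.36
  E: 0 + 1(96.36) = 96.36
  D: 270 (inert)

96.4 mol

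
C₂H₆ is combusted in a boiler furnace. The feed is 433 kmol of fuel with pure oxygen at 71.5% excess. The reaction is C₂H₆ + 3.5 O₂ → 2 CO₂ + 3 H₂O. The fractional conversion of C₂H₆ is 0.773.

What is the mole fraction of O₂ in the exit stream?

0.446

Stoichiometric O₂ = 3.5 × 433 = 1516 kmol; O₂ fed = 1516 × 1.715 = 2599 kmol.
Fuel reacted = 0.773 × 433 → ξ = 334.7 kmol.
Outlet (n = n₀ + ν ξ):
  C₂H₆: 433 − 1(334.7) = 98.29
  O₂: 2599 − 3.5(334.7) = 1428
  CO₂: 0 + 2(334.7) = 669.4
  H₂O: 0 + 3(334.7) = 1004
Total out = 3199 kmol; y_O₂ = 1428 / 3199 = 0.4462.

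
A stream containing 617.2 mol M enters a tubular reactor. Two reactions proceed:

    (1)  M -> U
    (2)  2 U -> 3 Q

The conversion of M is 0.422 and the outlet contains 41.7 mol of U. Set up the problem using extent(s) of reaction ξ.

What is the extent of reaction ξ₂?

ξ₂ = 109 mol

Conversion of M: M consumed = 1ξ₁ = 0.422 × 617.2 → ξ₁ = 260.5 mol.
U balance: n_U = 0 + 1ξ₁ − 2ξ₂ = 41.7 → ξ₂ = (1·260.5 − 41.7)/2 = 109.4 mol.
Outlet amounts (n = n₀ + Σ ν·ξ):
  M: 617.2 − 1(260.5) = 356.7
  U: 0 + 1(260.5) − 2(109.4) = 41.7
  Q: 0 + 3(109.4) = 328.1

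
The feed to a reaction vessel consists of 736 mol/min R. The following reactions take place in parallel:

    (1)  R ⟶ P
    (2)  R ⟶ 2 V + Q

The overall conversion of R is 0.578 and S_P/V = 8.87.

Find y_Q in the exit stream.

0.0291

Conversion of R: R consumed = 0.578 × 736 = 425.4 mol/min = 1ξ₁ + 1ξ₂.
Selectivity: 1ξ₁ / (2ξ₂) = 8.87 → ξ₁ = 17.74 ξ₂.
Substitute: (1·17.74 + 1) ξ₂ = 425.4 → ξ₂ = 22.7 mol/min, ξ₁ = 402.7 mol/min.
Outlet amounts (n = n₀ + Σ ν·ξ):
  R: 736 − 1(402.7) − 1(22.7) = 310.6
  P: 0 + 1(402.7) = 402.7
  V: 0 + 2(22.7) = 45.4
  Q: 0 + 1(22.7) = 22.7
Total out = 781.4 mol/min; y_Q = 22.7 / 781.4 = 0.02905.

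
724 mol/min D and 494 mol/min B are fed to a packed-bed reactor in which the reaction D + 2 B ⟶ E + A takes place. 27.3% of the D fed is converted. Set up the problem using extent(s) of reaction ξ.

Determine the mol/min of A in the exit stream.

198 mol/min

D reacted = 0.273 × 724 = 197.7 mol/min; ν_D = −1, so ξ = 197.7/1 = 197.7 mol/min.
Outlet amounts (n = n₀ + ν ξ):
  D: 724 − 1(197.7) = 526.3
  B: 494 − 2(197.7) = 98.7
  E: 0 + 1(197.7) = 197.7
  A: 0 + 1(197.7) = 197.7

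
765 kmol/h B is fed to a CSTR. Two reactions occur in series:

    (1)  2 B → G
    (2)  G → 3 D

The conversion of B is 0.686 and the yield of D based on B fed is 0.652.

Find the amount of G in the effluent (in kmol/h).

Conversion of B: B consumed = 2ξ₁ = 0.686 × 765 → ξ₁ = 262.4 kmol/h.
Yield of D: 3ξ₂ / 765 = 0.652 → ξ₂ = 166.3 kmol/h.
Outlet amounts (n = n₀ + Σ ν·ξ):
  B: 765 − 2(262.4) = 240.2
  G: 0 + 1(262.4) − 1(166.3) = 96.14
  D: 0 + 3(166.3) = 498.8

96.1 kmol/h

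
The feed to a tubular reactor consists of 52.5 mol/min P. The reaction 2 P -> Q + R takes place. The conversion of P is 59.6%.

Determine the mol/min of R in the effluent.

P reacted = 0.596 × 52.5 = 31.29 mol/min; ν_P = −2, so ξ = 31.29/2 = 15.64 mol/min.
Outlet amounts (n = n₀ + ν ξ):
  P: 52.5 − 2(15.64) = 21.21
  Q: 0 + 1(15.64) = 15.64
  R: 0 + 1(15.64) = 15.64

15.6 mol/min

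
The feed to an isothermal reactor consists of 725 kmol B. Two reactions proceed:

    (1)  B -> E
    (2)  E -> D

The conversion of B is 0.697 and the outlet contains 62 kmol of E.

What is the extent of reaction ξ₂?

Conversion of B: B consumed = 1ξ₁ = 0.697 × 725 → ξ₁ = 505.3 kmol.
E balance: n_E = 0 + 1ξ₁ − 1ξ₂ = 62 → ξ₂ = (1·505.3 − 62)/1 = 443.3 kmol.
Outlet amounts (n = n₀ + Σ ν·ξ):
  B: 725 − 1(505.3) = 219.7
  E: 0 + 1(505.3) − 1(443.3) = 62
  D: 0 + 1(443.3) = 443.3

ξ₂ = 443 kmol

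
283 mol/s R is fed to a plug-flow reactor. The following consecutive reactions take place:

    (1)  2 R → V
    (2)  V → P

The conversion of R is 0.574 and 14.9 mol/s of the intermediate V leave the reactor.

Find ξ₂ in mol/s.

ξ₂ = 66.3 mol/s

Conversion of R: R consumed = 2ξ₁ = 0.574 × 283 → ξ₁ = 81.22 mol/s.
V balance: n_V = 0 + 1ξ₁ − 1ξ₂ = 14.9 → ξ₂ = (1·81.22 − 14.9)/1 = 66.32 mol/s.
Outlet amounts (n = n₀ + Σ ν·ξ):
  R: 283 − 2(81.22) = 120.6
  V: 0 + 1(81.22) − 1(66.32) = 14.9
  P: 0 + 1(66.32) = 66.32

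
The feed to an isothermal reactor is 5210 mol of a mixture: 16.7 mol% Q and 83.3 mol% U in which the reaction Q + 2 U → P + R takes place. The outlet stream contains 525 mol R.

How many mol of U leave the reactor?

3290 mol

For R: n = n₀ + 1ξ → 525 = 0 + 1ξ, giving ξ = 525 mol.
Outlet amounts (n = n₀ + ν ξ):
  Q: 870.1 − 1(525) = 345.1
  U: 4340 − 2(525) = 3290
  P: 0 + 1(525) = 525
  R: 0 + 1(525) = 525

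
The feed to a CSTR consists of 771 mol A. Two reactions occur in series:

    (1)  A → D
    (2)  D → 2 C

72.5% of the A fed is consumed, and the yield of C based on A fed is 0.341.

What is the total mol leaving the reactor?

902 mol

Conversion of A: A consumed = 1ξ₁ = 0.725 × 771 → ξ₁ = 559 mol.
Yield of C: 2ξ₂ / 771 = 0.341 → ξ₂ = 131.5 mol.
Outlet amounts (n = n₀ + Σ ν·ξ):
  A: 771 − 1(559) = 212
  D: 0 + 1(559) − 1(131.5) = 427.5
  C: 0 + 2(131.5) = 262.9
Total out = 212 + 427.5 + 262.9 = 902.5 mol.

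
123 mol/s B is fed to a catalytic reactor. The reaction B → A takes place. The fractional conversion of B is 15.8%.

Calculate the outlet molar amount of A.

19.4 mol/s

B reacted = 0.158 × 123 = 19.43 mol/s; ν_B = −1, so ξ = 19.43/1 = 19.43 mol/s.
Outlet amounts (n = n₀ + ν ξ):
  B: 123 − 1(19.43) = 103.6
  A: 0 + 1(19.43) = 19.43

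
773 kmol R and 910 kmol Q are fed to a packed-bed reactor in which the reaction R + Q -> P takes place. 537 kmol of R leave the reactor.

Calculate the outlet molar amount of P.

236 kmol

For R: n = n₀ − 1ξ → 537 = 773 − 1ξ, giving ξ = 236 kmol.
Outlet amounts (n = n₀ + ν ξ):
  R: 773 − 1(236) = 537
  Q: 910 − 1(236) = 674
  P: 0 + 1(236) = 236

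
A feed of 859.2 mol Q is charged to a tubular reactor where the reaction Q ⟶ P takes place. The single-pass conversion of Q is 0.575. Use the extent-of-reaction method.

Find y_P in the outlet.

Q reacted = 0.575 × 859.2 = 494 mol; ν_Q = −1, so ξ = 494/1 = 494 mol.
Outlet amounts (n = n₀ + ν ξ):
  Q: 859.2 − 1(494) = 365.2
  P: 0 + 1(494) = 494
Total out = 859.2 mol; y_P = 494 / 859.2 = 0.575.

0.575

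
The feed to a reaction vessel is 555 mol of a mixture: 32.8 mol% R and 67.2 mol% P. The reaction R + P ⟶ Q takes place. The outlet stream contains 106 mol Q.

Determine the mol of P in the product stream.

267 mol

For Q: n = n₀ + 1ξ → 106 = 0 + 1ξ, giving ξ = 106 mol.
Outlet amounts (n = n₀ + ν ξ):
  R: 182 − 1(106) = 76.04
  P: 373 − 1(106) = 267
  Q: 0 + 1(106) = 106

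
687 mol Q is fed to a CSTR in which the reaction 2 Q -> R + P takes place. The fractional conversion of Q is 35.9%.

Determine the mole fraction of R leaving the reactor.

Q reacted = 0.359 × 687 = 246.6 mol; ν_Q = −2, so ξ = 246.6/2 = 123.3 mol.
Outlet amounts (n = n₀ + ν ξ):
  Q: 687 − 2(123.3) = 440.4
  R: 0 + 1(123.3) = 123.3
  P: 0 + 1(123.3) = 123.3
Total out = 687 mol; y_R = 123.3 / 687 = 0.1795.

0.179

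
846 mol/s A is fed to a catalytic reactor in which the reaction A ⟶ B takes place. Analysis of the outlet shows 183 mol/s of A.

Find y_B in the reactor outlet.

For A: n = n₀ − 1ξ → 183 = 846 − 1ξ, giving ξ = 663 mol/s.
Outlet amounts (n = n₀ + ν ξ):
  A: 846 − 1(663) = 183
  B: 0 + 1(663) = 663
Total out = 846 mol/s; y_B = 663 / 846 = 0.7837.

0.784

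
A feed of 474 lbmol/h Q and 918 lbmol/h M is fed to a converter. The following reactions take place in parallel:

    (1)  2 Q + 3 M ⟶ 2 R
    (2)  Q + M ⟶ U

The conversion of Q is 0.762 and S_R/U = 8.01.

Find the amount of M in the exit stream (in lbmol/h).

396 lbmol/h

Conversion of Q: Q consumed = 0.762 × 474 = 361.2 lbmol/h = 2ξ₁ + 1ξ₂.
Selectivity: 2ξ₁ / (1ξ₂) = 8.01 → ξ₁ = 4.005 ξ₂.
Substitute: (2·4.005 + 1) ξ₂ = 361.2 → ξ₂ = 40.09 lbmol/h, ξ₁ = 160.6 lbmol/h.
Outlet amounts (n = n₀ + Σ ν·ξ):
  Q: 474 − 2(160.6) − 1(40.09) = 112.8
  M: 918 − 3(160.6) − 1(40.09) = 396.3
  R: 0 + 2(160.6) = 321.1
  U: 0 + 1(40.09) = 40.09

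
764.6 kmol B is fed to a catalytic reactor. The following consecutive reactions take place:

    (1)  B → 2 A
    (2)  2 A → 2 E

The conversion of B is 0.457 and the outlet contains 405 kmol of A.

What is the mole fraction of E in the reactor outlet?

0.264

Conversion of B: B consumed = 1ξ₁ = 0.457 × 764.6 → ξ₁ = 349.4 kmol.
A balance: n_A = 0 + 2ξ₁ − 2ξ₂ = 405 → ξ₂ = (2·349.4 − 405)/2 = 146.9 kmol.
Outlet amounts (n = n₀ + Σ ν·ξ):
  B: 764.6 − 1(349.4) = 415.2
  A: 0 + 2(349.4) − 2(146.9) = 405
  E: 0 + 2(146.9) = 293.8
Total out = 1114 kmol; y_E = 293.8 / 1114 = 0.2638.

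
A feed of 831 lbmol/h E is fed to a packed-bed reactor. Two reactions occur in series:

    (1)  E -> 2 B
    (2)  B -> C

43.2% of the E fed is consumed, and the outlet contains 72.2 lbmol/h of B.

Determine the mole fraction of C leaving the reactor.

Conversion of E: E consumed = 1ξ₁ = 0.432 × 831 → ξ₁ = 359 lbmol/h.
B balance: n_B = 0 + 2ξ₁ − 1ξ₂ = 72.2 → ξ₂ = (2·359 − 72.2)/1 = 645.8 lbmol/h.
Outlet amounts (n = n₀ + Σ ν·ξ):
  E: 831 − 1(359) = 472
  B: 0 + 2(359) − 1(645.8) = 72.2
  C: 0 + 1(645.8) = 645.8
Total out = 1190 lbmol/h; y_C = 645.8 / 1190 = 0.5427.

0.543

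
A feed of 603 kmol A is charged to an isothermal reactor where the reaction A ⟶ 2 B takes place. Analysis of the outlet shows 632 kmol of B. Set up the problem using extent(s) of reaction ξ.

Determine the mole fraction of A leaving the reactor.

0.312

For B: n = n₀ + 2ξ → 632 = 0 + 2ξ, giving ξ = 316 kmol.
Outlet amounts (n = n₀ + ν ξ):
  A: 603 − 1(316) = 287
  B: 0 + 2(316) = 632
Total out = 919 kmol; y_A = 287 / 919 = 0.3123.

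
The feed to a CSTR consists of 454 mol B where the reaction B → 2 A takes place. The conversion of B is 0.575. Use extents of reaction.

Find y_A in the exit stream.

0.73

B reacted = 0.575 × 454 = 261 mol; ν_B = −1, so ξ = 261/1 = 261 mol.
Outlet amounts (n = n₀ + ν ξ):
  B: 454 − 1(261) = 193
  A: 0 + 2(261) = 522.1
Total out = 715 mol; y_A = 522.1 / 715 = 0.7302.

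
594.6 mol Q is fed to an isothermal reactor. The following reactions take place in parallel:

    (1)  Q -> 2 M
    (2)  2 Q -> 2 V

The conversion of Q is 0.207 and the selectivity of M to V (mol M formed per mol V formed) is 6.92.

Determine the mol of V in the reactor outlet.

Conversion of Q: Q consumed = 0.207 × 594.6 = 123.1 mol = 1ξ₁ + 2ξ₂.
Selectivity: 2ξ₁ / (2ξ₂) = 6.92 → ξ₁ = 6.92 ξ₂.
Substitute: (1·6.92 + 2) ξ₂ = 123.1 → ξ₂ = 13.8 mol, ξ₁ = 95.49 mol.
Outlet amounts (n = n₀ + Σ ν·ξ):
  Q: 594.6 − 1(95.49) − 2(13.8) = 471.5
  M: 0 + 2(95.49) = 191
  V: 0 + 2(13.8) = 27.6

27.6 mol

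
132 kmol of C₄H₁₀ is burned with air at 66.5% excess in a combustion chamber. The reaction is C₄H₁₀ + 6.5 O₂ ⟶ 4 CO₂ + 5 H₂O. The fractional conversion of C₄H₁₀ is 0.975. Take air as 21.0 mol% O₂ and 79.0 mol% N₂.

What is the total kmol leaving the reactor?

7130 kmol

Stoichiometric O₂ = 6.5 × 132 = 858 kmol; O₂ fed = 858 × 1.665 = 1429 kmol.
N₂ fed = 1429 × 79/21 = 5374 kmol.
Fuel reacted = 0.975 × 132 → ξ = 128.7 kmol.
Outlet (n = n₀ + ν ξ):
  C₄H₁₀: 132 − 1(128.7) = 3.3
  O₂: 1429 − 6.5(128.7) = 592
  N₂: 5374 (inert)
  CO₂: 0 + 4(128.7) = 514.8
  H₂O: 0 + 5(128.7) = 643.5
Total out = 3.3 + 592 + 5374 + 514.8 + 643.5 = 7128 kmol.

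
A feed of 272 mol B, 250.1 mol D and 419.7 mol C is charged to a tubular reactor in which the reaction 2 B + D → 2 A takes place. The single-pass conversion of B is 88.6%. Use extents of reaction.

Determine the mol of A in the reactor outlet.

241 mol

B reacted = 0.886 × 272 = 241 mol; ν_B = −2, so ξ = 241/2 = 120.5 mol.
Outlet amounts (n = n₀ + ν ξ):
  B: 272 − 2(120.5) = 31.01
  D: 250.1 − 1(120.5) = 129.6
  A: 0 + 2(120.5) = 241
  C: 419.7 (inert)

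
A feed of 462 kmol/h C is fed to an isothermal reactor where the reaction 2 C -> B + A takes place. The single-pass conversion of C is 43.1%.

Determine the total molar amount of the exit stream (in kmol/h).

462 kmol/h

C reacted = 0.431 × 462 = 199.1 kmol/h; ν_C = −2, so ξ = 199.1/2 = 99.56 kmol/h.
Outlet amounts (n = n₀ + ν ξ):
  C: 462 − 2(99.56) = 262.9
  B: 0 + 1(99.56) = 99.56
  A: 0 + 1(99.56) = 99.56
Total out = 262.9 + 99.56 + 99.56 = 462 kmol/h.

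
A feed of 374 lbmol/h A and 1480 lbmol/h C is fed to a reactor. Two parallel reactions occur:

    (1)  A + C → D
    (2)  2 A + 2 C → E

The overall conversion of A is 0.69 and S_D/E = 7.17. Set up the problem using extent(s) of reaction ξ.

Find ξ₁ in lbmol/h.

Conversion of A: A consumed = 0.69 × 374 = 258.1 lbmol/h = 1ξ₁ + 2ξ₂.
Selectivity: 1ξ₁ / (1ξ₂) = 7.17 → ξ₁ = 7.17 ξ₂.
Substitute: (1·7.17 + 2) ξ₂ = 258.1 → ξ₂ = 28.14 lbmol/h, ξ₁ = 201.8 lbmol/h.
Outlet amounts (n = n₀ + Σ ν·ξ):
  A: 374 − 1(201.8) − 2(28.14) = 115.9
  C: 1480 − 1(201.8) − 2(28.14) = 1222
  D: 0 + 1(201.8) = 201.8
  E: 0 + 1(28.14) = 28.14

ξ₁ = 202 lbmol/h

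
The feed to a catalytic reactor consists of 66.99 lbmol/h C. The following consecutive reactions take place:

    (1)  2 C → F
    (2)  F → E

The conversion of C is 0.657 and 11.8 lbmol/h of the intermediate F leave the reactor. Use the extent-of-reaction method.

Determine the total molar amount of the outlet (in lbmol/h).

45 lbmol/h

Conversion of C: C consumed = 2ξ₁ = 0.657 × 66.99 → ξ₁ = 22.01 lbmol/h.
F balance: n_F = 0 + 1ξ₁ − 1ξ₂ = 11.8 → ξ₂ = (1·22.01 − 11.8)/1 = 10.21 lbmol/h.
Outlet amounts (n = n₀ + Σ ν·ξ):
  C: 66.99 − 2(22.01) = 22.98
  F: 0 + 1(22.01) − 1(10.21) = 11.8
  E: 0 + 1(10.21) = 10.21
Total out = 22.98 + 11.8 + 10.21 = 44.98 lbmol/h.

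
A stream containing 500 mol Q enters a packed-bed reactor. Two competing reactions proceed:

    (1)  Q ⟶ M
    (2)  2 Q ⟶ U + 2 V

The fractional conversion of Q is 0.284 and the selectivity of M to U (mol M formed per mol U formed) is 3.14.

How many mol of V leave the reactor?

55.3 mol

Conversion of Q: Q consumed = 0.284 × 500 = 142 mol = 1ξ₁ + 2ξ₂.
Selectivity: 1ξ₁ / (1ξ₂) = 3.14 → ξ₁ = 3.14 ξ₂.
Substitute: (1·3.14 + 2) ξ₂ = 142 → ξ₂ = 27.63 mol, ξ₁ = 86.75 mol.
Outlet amounts (n = n₀ + Σ ν·ξ):
  Q: 500 − 1(86.75) − 2(27.63) = 358
  M: 0 + 1(86.75) = 86.75
  U: 0 + 1(27.63) = 27.63
  V: 0 + 2(27.63) = 55.25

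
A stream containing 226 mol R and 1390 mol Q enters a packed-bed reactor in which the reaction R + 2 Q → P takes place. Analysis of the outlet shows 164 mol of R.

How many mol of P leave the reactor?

62 mol

For R: n = n₀ − 1ξ → 164 = 226 − 1ξ, giving ξ = 62 mol.
Outlet amounts (n = n₀ + ν ξ):
  R: 226 − 1(62) = 164
  Q: 1390 − 2(62) = 1266
  P: 0 + 1(62) = 62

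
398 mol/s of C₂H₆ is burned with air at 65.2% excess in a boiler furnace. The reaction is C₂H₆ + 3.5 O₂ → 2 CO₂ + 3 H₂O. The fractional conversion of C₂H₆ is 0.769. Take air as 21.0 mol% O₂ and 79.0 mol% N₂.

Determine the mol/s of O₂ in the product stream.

Stoichiometric O₂ = 3.5 × 398 = 1393 mol/s; O₂ fed = 1393 × 1.652 = 2301 mol/s.
N₂ fed = 2301 × 79/21 = 8657 mol/s.
Fuel reacted = 0.769 × 398 → ξ = 306.1 mol/s.
Outlet (n = n₀ + ν ξ):
  C₂H₆: 398 − 1(306.1) = 91.94
  O₂: 2301 − 3.5(306.1) = 1230
  N₂: 8657 (inert)
  CO₂: 0 + 2(306.1) = 612.1
  H₂O: 0 + 3(306.1) = 918.2

1230 mol/s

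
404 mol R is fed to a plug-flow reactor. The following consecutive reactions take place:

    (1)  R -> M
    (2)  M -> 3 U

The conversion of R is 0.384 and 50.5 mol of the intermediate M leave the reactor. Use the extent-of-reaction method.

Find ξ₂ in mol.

Conversion of R: R consumed = 1ξ₁ = 0.384 × 404 → ξ₁ = 155.1 mol.
M balance: n_M = 0 + 1ξ₁ − 1ξ₂ = 50.5 → ξ₂ = (1·155.1 − 50.5)/1 = 104.6 mol.
Outlet amounts (n = n₀ + Σ ν·ξ):
  R: 404 − 1(155.1) = 248.9
  M: 0 + 1(155.1) − 1(104.6) = 50.5
  U: 0 + 3(104.6) = 313.9

ξ₂ = 105 mol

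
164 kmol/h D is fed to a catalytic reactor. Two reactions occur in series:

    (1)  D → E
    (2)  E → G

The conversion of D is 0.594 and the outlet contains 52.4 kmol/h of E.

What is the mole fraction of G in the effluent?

0.274

Conversion of D: D consumed = 1ξ₁ = 0.594 × 164 → ξ₁ = 97.42 kmol/h.
E balance: n_E = 0 + 1ξ₁ − 1ξ₂ = 52.4 → ξ₂ = (1·97.42 − 52.4)/1 = 45.02 kmol/h.
Outlet amounts (n = n₀ + Σ ν·ξ):
  D: 164 − 1(97.42) = 66.58
  E: 0 + 1(97.42) − 1(45.02) = 52.4
  G: 0 + 1(45.02) = 45.02
Total out = 164 kmol/h; y_G = 45.02 / 164 = 0.2745.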